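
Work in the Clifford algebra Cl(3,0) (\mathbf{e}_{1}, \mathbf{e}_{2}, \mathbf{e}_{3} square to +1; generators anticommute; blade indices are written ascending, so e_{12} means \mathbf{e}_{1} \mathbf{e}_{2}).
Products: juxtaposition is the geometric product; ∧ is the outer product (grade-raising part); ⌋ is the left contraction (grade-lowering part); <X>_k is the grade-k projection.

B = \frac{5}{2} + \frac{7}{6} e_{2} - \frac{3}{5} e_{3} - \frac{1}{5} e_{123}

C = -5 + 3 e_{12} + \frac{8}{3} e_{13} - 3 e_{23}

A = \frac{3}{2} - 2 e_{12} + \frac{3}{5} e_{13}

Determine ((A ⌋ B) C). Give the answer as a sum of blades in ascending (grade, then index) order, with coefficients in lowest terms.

step 1: \frac{15}{4} + \frac{163}{100} e_{2} - \frac{13}{10} e_{3} - \frac{3}{10} e_{123}
step 2: -\frac{75}{4} - \frac{697}{300} e_{1} - \frac{257}{20} e_{2} + \frac{251}{100} e_{3} + \frac{45}{4} e_{12} + 10 e_{13} - \frac{45}{4} e_{23} - \frac{506}{75} e_{123}
Answer: -\frac{75}{4} - \frac{697}{300} e_{1} - \frac{257}{20} e_{2} + \frac{251}{100} e_{3} + \frac{45}{4} e_{12} + 10 e_{13} - \frac{45}{4} e_{23} - \frac{506}{75} e_{123}


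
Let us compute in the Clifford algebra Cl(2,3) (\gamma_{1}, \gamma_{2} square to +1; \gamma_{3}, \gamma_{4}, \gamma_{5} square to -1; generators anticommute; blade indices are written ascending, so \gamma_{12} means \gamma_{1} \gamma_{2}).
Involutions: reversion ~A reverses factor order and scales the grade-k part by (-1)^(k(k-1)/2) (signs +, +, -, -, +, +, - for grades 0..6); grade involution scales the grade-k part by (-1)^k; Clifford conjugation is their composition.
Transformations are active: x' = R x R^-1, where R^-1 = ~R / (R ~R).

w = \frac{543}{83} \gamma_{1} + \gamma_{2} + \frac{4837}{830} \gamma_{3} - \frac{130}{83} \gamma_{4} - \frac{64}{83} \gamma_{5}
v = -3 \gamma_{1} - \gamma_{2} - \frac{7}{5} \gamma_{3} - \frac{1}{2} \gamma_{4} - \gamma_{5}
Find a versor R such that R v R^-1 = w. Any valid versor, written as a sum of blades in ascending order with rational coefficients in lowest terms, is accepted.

Why this works: both vectors square to \frac{679}{100}, so q(v) = q(w) and R = v + w = \frac{294}{83} \gamma_{1} + \frac{735}{166} \gamma_{3} - \frac{343}{166} \gamma_{4} - \frac{147}{83} \gamma_{5} carries v to w — its own direction survives, the complement (v - w)/2 flips.
Answer: \frac{294}{83} \gamma_{1} + \frac{735}{166} \gamma_{3} - \frac{343}{166} \gamma_{4} - \frac{147}{83} \gamma_{5}


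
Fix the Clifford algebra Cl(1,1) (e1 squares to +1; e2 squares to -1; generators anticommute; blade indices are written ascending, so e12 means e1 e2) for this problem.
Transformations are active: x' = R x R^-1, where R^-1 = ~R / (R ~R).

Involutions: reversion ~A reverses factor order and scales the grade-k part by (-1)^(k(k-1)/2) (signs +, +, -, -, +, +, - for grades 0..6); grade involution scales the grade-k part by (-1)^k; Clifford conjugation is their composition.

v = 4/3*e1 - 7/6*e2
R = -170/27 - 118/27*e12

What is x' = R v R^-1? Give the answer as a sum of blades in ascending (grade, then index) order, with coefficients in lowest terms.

~R = -170/27 + 118/27*e12, and R ~R = 1664/81, so R^-1 = ~R / (1664/81).
R v = -1093/81*e1 + 1067/81*e2
Answer: 77929/11232*e1 - 77591/11232*e2


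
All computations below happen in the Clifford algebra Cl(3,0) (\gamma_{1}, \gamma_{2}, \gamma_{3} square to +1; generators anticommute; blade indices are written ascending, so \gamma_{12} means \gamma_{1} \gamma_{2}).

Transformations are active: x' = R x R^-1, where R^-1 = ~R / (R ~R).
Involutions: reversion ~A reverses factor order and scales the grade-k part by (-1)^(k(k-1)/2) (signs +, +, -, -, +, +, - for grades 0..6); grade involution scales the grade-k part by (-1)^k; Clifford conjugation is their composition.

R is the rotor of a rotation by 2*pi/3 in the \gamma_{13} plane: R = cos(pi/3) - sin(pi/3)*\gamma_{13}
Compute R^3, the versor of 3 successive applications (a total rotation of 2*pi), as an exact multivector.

Because a rotor carries half the rotation angle, composing 3 copies of this \gamma_{13}-plane rotor multiplies the phase: 3*(pi/3) = \pi, hence R^3 = cos(\pi) - sin(\pi)*\gamma_{13}.
cos(\pi) = -1 and sin(\pi) = 0, so R^3 = -1. The total rotation 2*pi is 1 full turn, so every vector returns to itself, yet the rotor is -1, on the OTHER sheet of the double cover (an odd number of 2*pi turns).
Answer: -1


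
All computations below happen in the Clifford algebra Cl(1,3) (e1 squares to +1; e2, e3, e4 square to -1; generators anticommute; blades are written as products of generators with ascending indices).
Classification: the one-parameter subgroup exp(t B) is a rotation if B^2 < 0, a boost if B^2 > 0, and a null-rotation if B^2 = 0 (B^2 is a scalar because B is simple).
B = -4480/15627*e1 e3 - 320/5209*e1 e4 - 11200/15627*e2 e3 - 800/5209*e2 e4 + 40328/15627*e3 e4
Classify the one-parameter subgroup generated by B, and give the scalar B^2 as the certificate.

B^2 term by term: the squares give (-4480/15627)^2*(e1 e3)^2 + (-320/5209)^2*(e1 e4)^2 + (-11200/15627)^2*(e2 e3)^2 + (-800/5209)^2*(e2 e4)^2 + (40328/15627)^2*(e3 e4)^2 = 20070400/244203129*(+1) + 102400/27133681*(+1) + 125440000/244203129*(-1) + 640000/27133681*(-1) + 1626347584/244203129*(-1) = -64/9 (each basis 2-blade squares to minus the product of its generators' squares); cross terms between blades sharing an index anticommute and cancel; the commuting (index-disjoint) pairs give grade-4 terms 2*c*c'*(blade product), which cancel blade by blade — e1 e2 e3 e4: -7168000/81401043 + 7168000/81401043 = 0 — confirming B is simple. So B^2 = -64/9.
Answer: rotation, certificate B^2 = -64/9. One invariant decides it: the square -64/9 survives every conjugation, and its sign is exactly the classification.


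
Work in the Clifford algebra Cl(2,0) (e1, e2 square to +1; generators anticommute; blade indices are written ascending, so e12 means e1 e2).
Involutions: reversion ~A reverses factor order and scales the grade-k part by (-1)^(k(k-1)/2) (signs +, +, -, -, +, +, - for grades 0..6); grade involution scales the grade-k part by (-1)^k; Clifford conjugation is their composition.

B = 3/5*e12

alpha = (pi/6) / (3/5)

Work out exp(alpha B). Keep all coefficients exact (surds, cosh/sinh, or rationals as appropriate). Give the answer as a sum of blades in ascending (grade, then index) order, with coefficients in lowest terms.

B^2 = (3/5)^2*(e12)^2 = 9/25*(-1) = -9/25 (a basis 2-blade squares to minus the product of its generators' squares).
B^2 = -9/25 — circular case — the even/odd split gives cos and sin: l = 3/5, alpha*l = pi/6, so exp(alpha B) = cos(pi/6) + (sin(pi/6)/(3/5))*B = sqrt(3)/2 + (5/6)*B.
Answer: sqrt(3)/2 + 1/2*e12


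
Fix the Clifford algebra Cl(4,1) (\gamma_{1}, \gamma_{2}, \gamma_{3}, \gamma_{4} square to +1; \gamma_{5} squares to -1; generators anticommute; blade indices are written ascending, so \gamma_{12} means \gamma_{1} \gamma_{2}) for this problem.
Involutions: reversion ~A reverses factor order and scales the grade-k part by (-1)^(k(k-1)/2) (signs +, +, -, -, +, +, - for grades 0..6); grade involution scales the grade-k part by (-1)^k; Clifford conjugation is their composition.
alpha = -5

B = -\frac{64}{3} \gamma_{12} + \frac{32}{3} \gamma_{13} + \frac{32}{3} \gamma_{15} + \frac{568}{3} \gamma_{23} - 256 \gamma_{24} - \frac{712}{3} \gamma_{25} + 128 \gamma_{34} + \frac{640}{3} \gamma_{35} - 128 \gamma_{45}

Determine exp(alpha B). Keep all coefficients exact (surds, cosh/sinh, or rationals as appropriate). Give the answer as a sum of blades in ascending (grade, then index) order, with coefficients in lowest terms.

B^2 term by term: the squares give (-\frac{64}{3})^2*(\gamma_{12})^2 + (\frac{32}{3})^2*(\gamma_{13})^2 + (\frac{32}{3})^2*(\gamma_{15})^2 + (\frac{568}{3})^2*(\gamma_{23})^2 + (-256)^2*(\gamma_{24})^2 + (-\frac{712}{3})^2*(\gamma_{25})^2 + (128)^2*(\gamma_{34})^2 + (\frac{640}{3})^2*(\gamma_{35})^2 + (-128)^2*(\gamma_{45})^2 = \frac{4096}{9}*(-1) + \frac{1024}{9}*(-1) + \frac{1024}{9}*(+1) + \frac{322624}{9}*(-1) + 65536*(-1) + \frac{506944}{9}*(+1) + 16384*(-1) + \frac{409600}{9}*(+1) + 16384*(+1) = 0 (each basis 2-blade squares to minus the product of its generators' squares); cross terms between blades sharing an index anticommute and cancel; the commuting (index-disjoint) pairs give grade-4 terms 2*c*c'*(blade product), which cancel blade by blade — \gamma_{1234}: -\frac{16384}{3} + \frac{16384}{3} = 0; \gamma_{1235}: -\frac{81920}{9} + \frac{45568}{9} + \frac{36352}{9} = 0; \gamma_{1245}: \frac{16384}{3} - \frac{16384}{3} = 0; \gamma_{1345}: -\frac{8192}{3} + \frac{8192}{3} = 0; \gamma_{2345}: -\frac{145408}{3} + \frac{327680}{3} - \frac{182272}{3} = 0 — confirming B is simple. So B^2 = 0.
B^2 = 0, hence only two terms survive: exp(alpha B) = 1 + alpha B (parabolic case).
Answer: 1 + \frac{320}{3} \gamma_{12} - \frac{160}{3} \gamma_{13} - \frac{160}{3} \gamma_{15} - \frac{2840}{3} \gamma_{23} + 1280 \gamma_{24} + \frac{3560}{3} \gamma_{25} - 640 \gamma_{34} - \frac{3200}{3} \gamma_{35} + 640 \gamma_{45}


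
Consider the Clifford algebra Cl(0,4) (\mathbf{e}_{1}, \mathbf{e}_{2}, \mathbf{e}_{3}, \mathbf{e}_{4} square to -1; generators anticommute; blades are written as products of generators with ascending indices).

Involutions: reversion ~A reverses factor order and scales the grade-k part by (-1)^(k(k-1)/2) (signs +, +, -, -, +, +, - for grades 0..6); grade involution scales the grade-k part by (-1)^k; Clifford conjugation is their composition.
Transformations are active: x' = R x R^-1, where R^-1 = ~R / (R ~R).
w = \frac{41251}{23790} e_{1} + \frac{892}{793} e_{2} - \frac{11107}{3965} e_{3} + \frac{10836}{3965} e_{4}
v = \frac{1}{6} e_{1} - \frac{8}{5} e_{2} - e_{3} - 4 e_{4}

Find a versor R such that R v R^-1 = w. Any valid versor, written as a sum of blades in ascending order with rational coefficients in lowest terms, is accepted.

Why this works: both vectors square to -\frac{17629}{900}, so q(v) = q(w) and R = v + w = \frac{7536}{3965} e_{1} - \frac{1884}{3965} e_{2} - \frac{15072}{3965} e_{3} - \frac{5024}{3965} e_{4} carries v to w — its own direction survives, the complement (v - w)/2 flips.
Answer: \frac{7536}{3965} e_{1} - \frac{1884}{3965} e_{2} - \frac{15072}{3965} e_{3} - \frac{5024}{3965} e_{4}


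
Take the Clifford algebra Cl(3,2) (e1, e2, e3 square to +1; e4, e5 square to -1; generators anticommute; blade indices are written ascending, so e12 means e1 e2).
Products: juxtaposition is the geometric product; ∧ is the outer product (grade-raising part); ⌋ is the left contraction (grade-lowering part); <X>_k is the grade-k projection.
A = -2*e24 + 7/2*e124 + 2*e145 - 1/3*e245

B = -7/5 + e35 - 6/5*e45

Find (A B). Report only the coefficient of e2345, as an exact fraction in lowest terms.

step 1: 12/5*e1 - 2/5*e2 + 14/5*e24 - 12/5*e25 - 49/10*e124 + 21/5*e125 - 2*e134 - 14/5*e145 + 1/3*e234 + 7/15*e245 + 2*e2345 - 7/2*e12345
Answer: 2


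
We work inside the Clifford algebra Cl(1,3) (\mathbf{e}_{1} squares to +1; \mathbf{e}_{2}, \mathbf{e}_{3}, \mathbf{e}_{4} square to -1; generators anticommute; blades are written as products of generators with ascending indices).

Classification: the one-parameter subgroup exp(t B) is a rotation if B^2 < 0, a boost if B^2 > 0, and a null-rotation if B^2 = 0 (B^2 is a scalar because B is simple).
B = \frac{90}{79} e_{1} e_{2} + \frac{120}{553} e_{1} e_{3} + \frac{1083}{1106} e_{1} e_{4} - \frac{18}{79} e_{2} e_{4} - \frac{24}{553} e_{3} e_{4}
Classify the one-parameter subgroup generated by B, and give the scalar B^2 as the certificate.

B^2 term by term: the squares give (\frac{90}{79})^2*(e_{1} e_{2})^2 + (\frac{120}{553})^2*(e_{1} e_{3})^2 + (\frac{1083}{1106})^2*(e_{1} e_{4})^2 + (-\frac{18}{79})^2*(e_{2} e_{4})^2 + (-\frac{24}{553})^2*(e_{3} e_{4})^2 = \frac{8100}{6241}*(+1) + \frac{14400}{305809}*(+1) + \frac{1172889}{1223236}*(+1) + \frac{324}{6241}*(-1) + \frac{576}{305809}*(-1) = \frac{9}{4} (each basis 2-blade squares to minus the product of its generators' squares); cross terms between blades sharing an index anticommute and cancel; the commuting (index-disjoint) pairs give grade-4 terms 2*c*c'*(blade product), which cancel blade by blade — e_{1} e_{2} e_{3} e_{4}: -\frac{4320}{43687} + \frac{4320}{43687} = 0 — confirming B is simple. So B^2 = \frac{9}{4}.
Answer: boost, certificate B^2 = \frac{9}{4}. Because \frac{9}{4} is invariant under every versor sandwich, the classification follows from its sign alone.


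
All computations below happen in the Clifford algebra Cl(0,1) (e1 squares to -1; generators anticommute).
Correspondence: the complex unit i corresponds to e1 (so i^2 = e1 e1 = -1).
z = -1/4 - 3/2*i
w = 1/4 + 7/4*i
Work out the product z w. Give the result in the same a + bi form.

In blades: z = -1/4 - 3/2*e1, w = 1/4 + 7/4*e1.
Distribute z over w term by term (generator squares from the signature, products reordered to ascending indices): (-1/4)*w = -1/16 - 7/16*e1; (-3/2*e1)*w = 21/8 - 3/8*e1.
Sum: 41/16 - 13/16*e1; translating back through the correspondence:
Answer: 41/16 - 13/16*i


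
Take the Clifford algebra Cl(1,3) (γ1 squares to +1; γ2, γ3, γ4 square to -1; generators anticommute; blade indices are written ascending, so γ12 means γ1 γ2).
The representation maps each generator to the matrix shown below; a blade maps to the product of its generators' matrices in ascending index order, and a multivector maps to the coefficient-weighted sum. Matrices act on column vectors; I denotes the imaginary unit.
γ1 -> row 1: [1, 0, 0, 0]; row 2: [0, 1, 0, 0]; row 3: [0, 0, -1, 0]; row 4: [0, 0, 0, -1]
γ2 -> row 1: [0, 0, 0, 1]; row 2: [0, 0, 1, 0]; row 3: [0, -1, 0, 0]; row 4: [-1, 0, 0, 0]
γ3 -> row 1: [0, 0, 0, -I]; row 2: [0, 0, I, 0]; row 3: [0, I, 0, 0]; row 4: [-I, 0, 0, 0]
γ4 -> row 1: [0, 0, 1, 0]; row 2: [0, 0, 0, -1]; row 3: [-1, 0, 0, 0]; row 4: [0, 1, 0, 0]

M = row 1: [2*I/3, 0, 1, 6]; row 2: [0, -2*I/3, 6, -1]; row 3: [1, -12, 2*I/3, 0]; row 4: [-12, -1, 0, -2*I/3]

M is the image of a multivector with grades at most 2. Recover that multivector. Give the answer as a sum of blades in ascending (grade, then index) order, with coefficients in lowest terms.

Method: the blade images are trace-orthogonal — tr(rho(e_A) rho(e_B)^-1) = 4 if A = B and 0 otherwise — and rho(e_A)^-1 = (e_A)^2 * rho(e_A) with (e_A)^2 = +1 or -1, so the coefficient of e_A in the preimage is (e_A)^2 * tr(M rho(e_A))/4.
Nonzero projections over blades of grade <= 2: γ2: (γ2)^2 = -1, tr(M rho(γ2)) = -36, coefficient 9; γ12: (γ12)^2 = +1, tr(M rho(γ12)) = -12, coefficient -3; γ14: (γ14)^2 = +1, tr(M rho(γ14)) = 4, coefficient 1; γ23: (γ23)^2 = -1, tr(M rho(γ23)) = 8/3, coefficient -2/3. Every other blade of grade <= 2 projects to 0.
Answer: 9*γ2 - 3*γ12 + γ14 - 2/3*γ23


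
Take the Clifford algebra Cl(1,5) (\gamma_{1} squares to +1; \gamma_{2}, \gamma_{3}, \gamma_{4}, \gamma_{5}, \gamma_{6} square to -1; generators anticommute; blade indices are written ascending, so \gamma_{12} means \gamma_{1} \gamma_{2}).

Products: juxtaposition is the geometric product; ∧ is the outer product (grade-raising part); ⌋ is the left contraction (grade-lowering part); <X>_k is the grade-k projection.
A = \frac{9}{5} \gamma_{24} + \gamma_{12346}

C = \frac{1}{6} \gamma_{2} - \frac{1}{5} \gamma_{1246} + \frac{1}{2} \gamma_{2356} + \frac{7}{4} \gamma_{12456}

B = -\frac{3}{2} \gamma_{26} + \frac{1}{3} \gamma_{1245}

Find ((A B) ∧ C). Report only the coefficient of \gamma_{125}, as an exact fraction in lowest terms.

step 1: -\frac{3}{5} \gamma_{15} - \frac{27}{10} \gamma_{46} + \frac{3}{2} \gamma_{134} - \frac{1}{3} \gamma_{356}
step 2: \frac{1}{10} \gamma_{125} - \frac{9}{20} \gamma_{246} + \frac{1}{4} \gamma_{1234} + \frac{1}{18} \gamma_{2356}
Answer: \frac{1}{10}


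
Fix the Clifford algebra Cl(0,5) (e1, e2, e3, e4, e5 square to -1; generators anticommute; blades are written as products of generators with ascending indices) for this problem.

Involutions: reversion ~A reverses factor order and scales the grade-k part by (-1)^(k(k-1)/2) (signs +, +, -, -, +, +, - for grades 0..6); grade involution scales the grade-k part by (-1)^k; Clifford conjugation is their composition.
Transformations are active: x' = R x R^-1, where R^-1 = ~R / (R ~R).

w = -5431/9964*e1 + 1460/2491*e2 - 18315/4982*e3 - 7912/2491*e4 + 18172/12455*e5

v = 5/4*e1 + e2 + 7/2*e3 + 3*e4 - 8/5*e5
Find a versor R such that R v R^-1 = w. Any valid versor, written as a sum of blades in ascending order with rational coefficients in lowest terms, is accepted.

Take R = v + w = 1756/2491*e1 + 3951/2491*e2 - 439/2491*e3 - 439/2491*e4 - 1756/12455*e5. Because q(v) = q(w) = -10549/400, conjugation by R sends v exactly to w.
Answer: 1756/2491*e1 + 3951/2491*e2 - 439/2491*e3 - 439/2491*e4 - 1756/12455*e5


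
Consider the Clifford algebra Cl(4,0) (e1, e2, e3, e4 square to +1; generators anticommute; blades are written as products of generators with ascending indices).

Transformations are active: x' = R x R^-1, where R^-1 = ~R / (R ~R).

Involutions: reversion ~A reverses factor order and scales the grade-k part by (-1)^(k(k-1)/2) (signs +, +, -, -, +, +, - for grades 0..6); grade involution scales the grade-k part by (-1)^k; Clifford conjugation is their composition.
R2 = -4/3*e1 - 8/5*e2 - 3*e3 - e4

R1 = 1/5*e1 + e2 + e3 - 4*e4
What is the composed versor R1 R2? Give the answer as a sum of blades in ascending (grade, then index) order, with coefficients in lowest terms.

Distribute over the terms of R1 (each basis-blade product reordered to ascending indices, repeated generators contracted through their squares):
(1/5*e1) R2 = -4/15 - 8/25*e1 e2 - 3/5*e1 e3 - 1/5*e1 e4
(e2) R2 = -8/5 + 4/3*e1 e2 - 3*e2 e3 - e2 e4
(e3) R2 = -3 + 4/3*e1 e3 + 8/5*e2 e3 - e3 e4
(-4*e4) R2 = 4 - 16/3*e1 e4 - 32/5*e2 e4 - 12*e3 e4
Summing the partial products and collecting blades:
Answer: -13/15 + 76/75*e1 e2 + 11/15*e1 e3 - 83/15*e1 e4 - 7/5*e2 e3 - 37/5*e2 e4 - 13*e3 e4


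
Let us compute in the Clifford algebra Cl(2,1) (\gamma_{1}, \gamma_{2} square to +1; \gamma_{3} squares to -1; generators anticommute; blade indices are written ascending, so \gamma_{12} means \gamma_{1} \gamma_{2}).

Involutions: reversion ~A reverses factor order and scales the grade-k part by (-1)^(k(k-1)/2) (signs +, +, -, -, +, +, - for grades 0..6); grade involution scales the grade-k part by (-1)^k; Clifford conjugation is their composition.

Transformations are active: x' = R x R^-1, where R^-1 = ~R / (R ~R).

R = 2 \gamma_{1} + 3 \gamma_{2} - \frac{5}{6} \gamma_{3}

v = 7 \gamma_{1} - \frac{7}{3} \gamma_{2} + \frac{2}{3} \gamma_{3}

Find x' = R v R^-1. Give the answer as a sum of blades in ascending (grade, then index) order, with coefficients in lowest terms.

~R = 2 \gamma_{1} + 3 \gamma_{2} - \frac{5}{6} \gamma_{3}, and R ~R = \frac{443}{36}, so R^-1 = ~R / (\frac{443}{36}).
R v = \frac{68}{9} - \frac{77}{3} \gamma_{12} + \frac{43}{6} \gamma_{13} + \frac{1}{18} \gamma_{23}
Answer: -\frac{2013}{443} \gamma_{1} + \frac{7997}{1329} \gamma_{2} - \frac{2246}{1329} \gamma_{3}


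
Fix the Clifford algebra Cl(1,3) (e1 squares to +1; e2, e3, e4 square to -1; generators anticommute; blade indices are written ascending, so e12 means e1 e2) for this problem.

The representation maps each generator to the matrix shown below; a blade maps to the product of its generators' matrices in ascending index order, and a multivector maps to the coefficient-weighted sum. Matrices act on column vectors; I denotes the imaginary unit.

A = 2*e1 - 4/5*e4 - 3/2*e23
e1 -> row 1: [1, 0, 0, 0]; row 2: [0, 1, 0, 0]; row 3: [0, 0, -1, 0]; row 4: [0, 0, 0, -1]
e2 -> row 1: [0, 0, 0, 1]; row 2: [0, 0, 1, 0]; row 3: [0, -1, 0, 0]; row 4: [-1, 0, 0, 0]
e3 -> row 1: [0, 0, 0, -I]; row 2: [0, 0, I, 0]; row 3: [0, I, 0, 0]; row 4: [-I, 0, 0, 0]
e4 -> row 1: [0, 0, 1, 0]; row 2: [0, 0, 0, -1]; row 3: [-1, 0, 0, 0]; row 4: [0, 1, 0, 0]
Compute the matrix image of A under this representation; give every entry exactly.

Bivector images (products of the table entries): rho(e23) = rho(e2)rho(e3) = row 1: [-I, 0, 0, 0]; row 2: [0, I, 0, 0]; row 3: [0, 0, -I, 0]; row 4: [0, 0, 0, I].
M = (2)*rho(e1) + (-4/5)*rho(e4) + (-3/2)*rho(e23), summed entrywise:
Answer: row 1: [2 + 3*I/2, 0, -4/5, 0]; row 2: [0, 2 - 3*I/2, 0, 4/5]; row 3: [4/5, 0, -2 + 3*I/2, 0]; row 4: [0, -4/5, 0, -2 - 3*I/2]


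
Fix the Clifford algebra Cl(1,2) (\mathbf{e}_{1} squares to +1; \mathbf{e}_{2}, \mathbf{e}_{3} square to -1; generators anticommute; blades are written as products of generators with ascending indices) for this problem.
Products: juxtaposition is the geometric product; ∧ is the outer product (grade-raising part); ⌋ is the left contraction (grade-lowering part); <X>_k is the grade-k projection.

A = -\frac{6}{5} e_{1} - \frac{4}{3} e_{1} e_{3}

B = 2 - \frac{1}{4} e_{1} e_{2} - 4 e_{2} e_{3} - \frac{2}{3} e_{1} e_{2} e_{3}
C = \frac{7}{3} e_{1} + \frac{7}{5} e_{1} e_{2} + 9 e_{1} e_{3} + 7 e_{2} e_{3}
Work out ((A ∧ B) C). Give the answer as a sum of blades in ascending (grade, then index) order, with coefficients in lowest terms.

step 1: -\frac{12}{5} e_{1} - \frac{8}{3} e_{1} e_{3} + \frac{24}{5} e_{1} e_{2} e_{3}
step 2: -\frac{148}{5} - \frac{168}{5} e_{1} - \frac{1164}{25} e_{2} - \frac{1948}{225} e_{3} - \frac{56}{3} e_{1} e_{2} + \frac{112}{15} e_{2} e_{3} - \frac{84}{5} e_{1} e_{2} e_{3}
Answer: -\frac{148}{5} - \frac{168}{5} e_{1} - \frac{1164}{25} e_{2} - \frac{1948}{225} e_{3} - \frac{56}{3} e_{1} e_{2} + \frac{112}{15} e_{2} e_{3} - \frac{84}{5} e_{1} e_{2} e_{3}


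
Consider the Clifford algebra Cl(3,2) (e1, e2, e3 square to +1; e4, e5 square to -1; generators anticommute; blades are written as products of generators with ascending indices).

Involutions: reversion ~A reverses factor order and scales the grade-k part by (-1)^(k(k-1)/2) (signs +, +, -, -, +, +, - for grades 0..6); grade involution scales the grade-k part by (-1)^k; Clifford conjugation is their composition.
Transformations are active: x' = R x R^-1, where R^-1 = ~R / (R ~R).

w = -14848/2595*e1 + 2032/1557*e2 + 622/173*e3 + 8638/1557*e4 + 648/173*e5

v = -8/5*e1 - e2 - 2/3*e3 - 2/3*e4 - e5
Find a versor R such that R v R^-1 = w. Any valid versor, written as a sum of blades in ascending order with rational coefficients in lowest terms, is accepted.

The midline construction: v and w both square to 64/25, so reflecting in their sum -3800/519*e1 + 475/1557*e2 + 1520/519*e3 + 7600/1557*e4 + 475/173*e5 exchanges them.
Answer: -3800/519*e1 + 475/1557*e2 + 1520/519*e3 + 7600/1557*e4 + 475/173*e5


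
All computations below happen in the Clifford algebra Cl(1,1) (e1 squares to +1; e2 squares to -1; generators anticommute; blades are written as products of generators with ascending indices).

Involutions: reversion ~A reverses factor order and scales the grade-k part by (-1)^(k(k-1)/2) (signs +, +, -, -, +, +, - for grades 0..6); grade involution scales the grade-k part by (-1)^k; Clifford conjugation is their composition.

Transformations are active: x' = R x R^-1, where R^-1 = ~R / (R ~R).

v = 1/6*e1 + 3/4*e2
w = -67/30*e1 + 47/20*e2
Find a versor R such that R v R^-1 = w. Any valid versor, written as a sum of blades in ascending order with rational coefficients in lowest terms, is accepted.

Key observation: q(v) = q(w) = -77/144 (sandwiches preserve the norm), so R = v + w = -31/15*e1 + 31/10*e2 works whenever it is invertible — the component of v along it is kept and (v - w)/2 reverses, sending v to w.
Answer: -31/15*e1 + 31/10*e2


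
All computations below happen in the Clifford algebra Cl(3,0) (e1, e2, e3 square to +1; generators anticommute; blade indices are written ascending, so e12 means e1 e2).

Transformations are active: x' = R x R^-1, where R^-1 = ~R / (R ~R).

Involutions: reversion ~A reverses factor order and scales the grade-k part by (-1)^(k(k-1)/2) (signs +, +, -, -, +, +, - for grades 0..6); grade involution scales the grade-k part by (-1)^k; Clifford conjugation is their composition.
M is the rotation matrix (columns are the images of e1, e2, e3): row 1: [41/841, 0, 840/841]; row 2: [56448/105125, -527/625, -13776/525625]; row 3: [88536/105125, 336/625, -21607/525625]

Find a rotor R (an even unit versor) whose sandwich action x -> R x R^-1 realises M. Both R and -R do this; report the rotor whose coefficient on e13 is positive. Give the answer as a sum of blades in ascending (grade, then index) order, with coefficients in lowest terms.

Method: write R = a + b12*e12 + b13*e13 + b23*e23 with a^2 + b12^2 + b13^2 + b23^2 = 1 (so R^-1 = ~R). Expanding the columns R e_j ~R gives tr M = 4a^2 - 1 and, from the antisymmetric part, M21 - M12 = -4a*b12, M13 - M31 = 4a*b13, M32 - M23 = -4a*b23.
Here tr M = -439189/525625, so a^2 = (1 + tr M)/4 = 21609/525625 and a = ±147/725. Taking a = 147/725: M21 - M12 = 56448/105125, M13 - M31 = 16464/105125, M32 - M23 = 296352/525625, giving b12 = -96/145, b13 = 28/145, b23 = -504/725, i.e. R = 147/725 - 96/145*e12 + 28/145*e13 - 504/725*e23.
Its e13 coefficient is already positive.
Answer: 147/725 - 96/145*e12 + 28/145*e13 - 504/725*e23. Sheet selection: the two-to-one cover makes ±R indistinguishable at the matrix level (trace -439189/525625), so uniqueness comes from the required sign on e13.


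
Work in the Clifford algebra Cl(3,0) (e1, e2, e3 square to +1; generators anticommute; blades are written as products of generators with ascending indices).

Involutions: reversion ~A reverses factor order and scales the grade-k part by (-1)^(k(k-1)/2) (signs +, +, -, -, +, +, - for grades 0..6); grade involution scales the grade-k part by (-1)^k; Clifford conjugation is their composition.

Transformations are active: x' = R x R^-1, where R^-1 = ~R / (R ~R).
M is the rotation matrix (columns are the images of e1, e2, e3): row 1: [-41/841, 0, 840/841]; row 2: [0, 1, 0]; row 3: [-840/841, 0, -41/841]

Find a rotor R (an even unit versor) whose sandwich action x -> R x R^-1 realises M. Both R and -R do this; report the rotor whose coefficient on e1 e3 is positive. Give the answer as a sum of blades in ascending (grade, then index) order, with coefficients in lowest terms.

Method: write R = a + b12*e1 e2 + b13*e1 e3 + b23*e2 e3 with a^2 + b12^2 + b13^2 + b23^2 = 1 (so R^-1 = ~R). Expanding the columns R e_j ~R gives tr M = 4a^2 - 1 and, from the antisymmetric part, M21 - M12 = -4a*b12, M13 - M31 = 4a*b13, M32 - M23 = -4a*b23.
Here tr M = 759/841, so a^2 = (1 + tr M)/4 = 400/841 and a = ±20/29. Taking a = 20/29: M21 - M12 = 0, M13 - M31 = 1680/841, M32 - M23 = 0, giving b12 = 0, b13 = 21/29, b23 = 0, i.e. R = 20/29 + 21/29*e1 e3.
Its e1 e3 coefficient is already positive.
Answer: 20/29 + 21/29*e1 e3. Note: both R and -R realise this M (trace 759/841); the covering map identifies them, and the e1 e3-coefficient sign is the tie-breaker.


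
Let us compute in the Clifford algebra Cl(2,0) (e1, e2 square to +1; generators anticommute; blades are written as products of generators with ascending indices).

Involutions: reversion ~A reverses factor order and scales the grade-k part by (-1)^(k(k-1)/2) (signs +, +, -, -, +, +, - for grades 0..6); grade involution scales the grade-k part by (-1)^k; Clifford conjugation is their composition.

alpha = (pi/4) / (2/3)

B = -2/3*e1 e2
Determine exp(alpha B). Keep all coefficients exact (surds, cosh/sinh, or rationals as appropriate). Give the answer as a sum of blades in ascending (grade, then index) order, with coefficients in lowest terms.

B^2 = (-2/3)^2*(e1 e2)^2 = 4/9*(-1) = -4/9 (a basis 2-blade squares to minus the product of its generators' squares).
B^2 = -4/9 — B^2 < 0, so the exponential closes trigonometrically: l = 2/3, alpha*l = pi/4, so exp(alpha B) = cos(pi/4) + (sin(pi/4)/(2/3))*B = sqrt(2)/2 + (3*sqrt(2)/4)*B.
Answer: sqrt(2)/2 - sqrt(2)/2*e1 e2


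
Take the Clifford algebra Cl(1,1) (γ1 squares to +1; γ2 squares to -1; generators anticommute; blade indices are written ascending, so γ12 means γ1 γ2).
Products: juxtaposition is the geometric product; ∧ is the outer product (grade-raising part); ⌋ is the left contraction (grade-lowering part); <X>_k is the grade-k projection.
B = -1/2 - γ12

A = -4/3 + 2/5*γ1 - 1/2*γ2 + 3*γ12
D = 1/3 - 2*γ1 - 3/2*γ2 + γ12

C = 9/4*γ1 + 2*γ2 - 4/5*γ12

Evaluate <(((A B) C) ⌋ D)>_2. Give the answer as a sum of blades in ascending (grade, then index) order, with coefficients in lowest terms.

step 1: -7/3 + 3/10*γ1 - 3/20*γ2 - 1/6*γ12
step 2: 133/120 - 1439/300*γ1 - 2719/600*γ2 + 673/240*γ12
step 3: 2149/360 - 4049/600*γ1 - 7751/1200*γ2 + 133/120*γ12
step 4: 133/120*γ12
Answer: 133/120*γ12


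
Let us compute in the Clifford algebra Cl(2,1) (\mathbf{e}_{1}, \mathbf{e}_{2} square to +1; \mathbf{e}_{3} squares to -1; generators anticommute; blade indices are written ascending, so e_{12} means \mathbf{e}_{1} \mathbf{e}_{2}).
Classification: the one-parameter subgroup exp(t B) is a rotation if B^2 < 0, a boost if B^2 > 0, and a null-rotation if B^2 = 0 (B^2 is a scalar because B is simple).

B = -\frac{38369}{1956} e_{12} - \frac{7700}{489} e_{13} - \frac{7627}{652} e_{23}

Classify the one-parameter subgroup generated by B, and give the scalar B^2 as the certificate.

B^2 term by term: the squares give (-\frac{38369}{1956})^2*(e_{12})^2 + (-\frac{7700}{489})^2*(e_{13})^2 + (-\frac{7627}{652})^2*(e_{23})^2 = \frac{1472180161}{3825936}*(-1) + \frac{59290000}{239121}*(+1) + \frac{58171129}{425104}*(+1) = 0 (each basis 2-blade squares to minus the product of its generators' squares); cross terms between blades sharing an index anticommute and cancel. So B^2 = 0.
Answer: null-rotation, certificate B^2 = 0. Note: conjugating B changes its blade decomposition but never the scalar B^2 = 0, whose sign settles the classification.


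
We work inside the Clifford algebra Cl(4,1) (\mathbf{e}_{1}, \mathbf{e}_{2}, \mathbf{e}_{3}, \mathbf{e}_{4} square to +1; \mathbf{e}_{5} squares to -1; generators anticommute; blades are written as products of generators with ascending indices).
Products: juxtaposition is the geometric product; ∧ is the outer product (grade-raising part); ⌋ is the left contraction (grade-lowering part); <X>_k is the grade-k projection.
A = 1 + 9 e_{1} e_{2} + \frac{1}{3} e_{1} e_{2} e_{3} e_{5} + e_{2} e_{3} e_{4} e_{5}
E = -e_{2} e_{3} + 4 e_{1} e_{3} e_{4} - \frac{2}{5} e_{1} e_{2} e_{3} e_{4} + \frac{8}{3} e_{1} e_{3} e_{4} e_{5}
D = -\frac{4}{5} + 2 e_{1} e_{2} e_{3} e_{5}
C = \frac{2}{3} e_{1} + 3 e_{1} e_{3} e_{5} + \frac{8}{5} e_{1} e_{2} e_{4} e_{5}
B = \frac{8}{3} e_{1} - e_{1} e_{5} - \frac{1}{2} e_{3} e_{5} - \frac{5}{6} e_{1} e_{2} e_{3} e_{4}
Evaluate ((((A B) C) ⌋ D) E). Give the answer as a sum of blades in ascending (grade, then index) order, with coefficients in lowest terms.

step 1: \frac{8}{3} e_{1} - 24 e_{2} - \frac{1}{6} e_{1} e_{2} - \frac{11}{6} e_{1} e_{5} - \frac{1}{3} e_{2} e_{3} + \frac{1}{2} e_{2} e_{4} + 9 e_{2} e_{5} + \frac{15}{2} e_{3} e_{4} - \frac{1}{2} e_{3} e_{5} + \frac{5}{18} e_{4} e_{5} - \frac{8}{9} e_{2} e_{3} e_{5} + \frac{1}{6} e_{1} e_{2} e_{3} e_{4} - \frac{9}{2} e_{1} e_{2} e_{3} e_{5} + \frac{8}{3} e_{1} e_{2} e_{3} e_{4} e_{5}
step 2: \frac{16}{9} - \frac{3}{2} e_{1} + \frac{245}{18} e_{2} + \frac{37}{30} e_{3} + \frac{11}{9} e_{5} + \frac{172}{9} e_{1} e_{2} - \frac{72}{5} e_{1} e_{4} - \frac{4}{5} e_{1} e_{5} - \frac{164}{15} e_{2} e_{4} + \frac{36}{5} e_{3} e_{4} + \frac{116}{15} e_{3} e_{5} + \frac{4}{15} e_{4} e_{5} + \frac{241}{9} e_{1} e_{2} e_{3} + \frac{1}{3} e_{1} e_{2} e_{4} + 5 e_{1} e_{2} e_{5} + \frac{503}{90} e_{1} e_{3} e_{4} - \frac{1}{3} e_{1} e_{3} e_{5} + \frac{4343}{270} e_{1} e_{4} e_{5} - \frac{1}{9} e_{2} e_{3} e_{4} + \frac{7}{2} e_{2} e_{3} e_{5} + \frac{143}{30} e_{2} e_{4} e_{5} - \frac{4}{5} e_{1} e_{2} e_{3} e_{4} + \frac{2284}{27} e_{1} e_{2} e_{3} e_{5} + \frac{8}{15} e_{1} e_{3} e_{4} e_{5} + \frac{16}{9} e_{2} e_{3} e_{4} e_{5} - \frac{3}{2} e_{1} e_{2} e_{3} e_{4} e_{5}
step 3: -\frac{23032}{135} - 7 e_{1} - \frac{2}{3} e_{2} - 10 e_{3} - \frac{482}{9} e_{5} + \frac{232}{15} e_{1} e_{2} - \frac{8}{5} e_{2} e_{3} - \frac{344}{9} e_{3} e_{5} + \frac{22}{9} e_{1} e_{2} e_{3} + \frac{37}{15} e_{1} e_{2} e_{5} - \frac{245}{9} e_{1} e_{3} e_{5} - 3 e_{2} e_{3} e_{5} + \frac{32}{9} e_{1} e_{2} e_{3} e_{5}
step 4: -\frac{8}{5} + \frac{22}{9} e_{1} - 10 e_{2} + \frac{2}{3} e_{3} + \frac{9932}{135} e_{4} - 3 e_{5} - \frac{232}{15} e_{1} e_{3} + \frac{95368}{675} e_{1} e_{4} + \frac{32}{9} e_{1} e_{5} + \frac{23032}{135} e_{2} e_{3} + \frac{520}{27} e_{2} e_{4} - \frac{344}{9} e_{2} e_{5} - \frac{1636}{75} e_{3} e_{4} - \frac{1612}{15} e_{4} e_{5} + 7 e_{1} e_{2} e_{3} - \frac{52}{5} e_{1} e_{2} e_{4} - \frac{245}{9} e_{1} e_{2} e_{5} - \frac{37148}{45} e_{1} e_{3} e_{4} - \frac{37}{15} e_{1} e_{3} e_{5} - \frac{5734}{45} e_{1} e_{4} e_{5} - \frac{2954}{45} e_{2} e_{3} e_{4} + \frac{482}{9} e_{2} e_{3} e_{5} + \frac{86}{27} e_{2} e_{4} e_{5} - \frac{442}{25} e_{3} e_{4} e_{5} + \frac{47864}{675} e_{1} e_{2} e_{3} e_{4} + \frac{1036}{45} e_{1} e_{2} e_{4} e_{5} - \frac{97496}{405} e_{1} e_{3} e_{4} e_{5} - \frac{1412}{45} e_{2} e_{3} e_{4} e_{5} + \frac{116}{5} e_{1} e_{2} e_{3} e_{4} e_{5}
Answer: -\frac{8}{5} + \frac{22}{9} e_{1} - 10 e_{2} + \frac{2}{3} e_{3} + \frac{9932}{135} e_{4} - 3 e_{5} - \frac{232}{15} e_{1} e_{3} + \frac{95368}{675} e_{1} e_{4} + \frac{32}{9} e_{1} e_{5} + \frac{23032}{135} e_{2} e_{3} + \frac{520}{27} e_{2} e_{4} - \frac{344}{9} e_{2} e_{5} - \frac{1636}{75} e_{3} e_{4} - \frac{1612}{15} e_{4} e_{5} + 7 e_{1} e_{2} e_{3} - \frac{52}{5} e_{1} e_{2} e_{4} - \frac{245}{9} e_{1} e_{2} e_{5} - \frac{37148}{45} e_{1} e_{3} e_{4} - \frac{37}{15} e_{1} e_{3} e_{5} - \frac{5734}{45} e_{1} e_{4} e_{5} - \frac{2954}{45} e_{2} e_{3} e_{4} + \frac{482}{9} e_{2} e_{3} e_{5} + \frac{86}{27} e_{2} e_{4} e_{5} - \frac{442}{25} e_{3} e_{4} e_{5} + \frac{47864}{675} e_{1} e_{2} e_{3} e_{4} + \frac{1036}{45} e_{1} e_{2} e_{4} e_{5} - \frac{97496}{405} e_{1} e_{3} e_{4} e_{5} - \frac{1412}{45} e_{2} e_{3} e_{4} e_{5} + \frac{116}{5} e_{1} e_{2} e_{3} e_{4} e_{5}


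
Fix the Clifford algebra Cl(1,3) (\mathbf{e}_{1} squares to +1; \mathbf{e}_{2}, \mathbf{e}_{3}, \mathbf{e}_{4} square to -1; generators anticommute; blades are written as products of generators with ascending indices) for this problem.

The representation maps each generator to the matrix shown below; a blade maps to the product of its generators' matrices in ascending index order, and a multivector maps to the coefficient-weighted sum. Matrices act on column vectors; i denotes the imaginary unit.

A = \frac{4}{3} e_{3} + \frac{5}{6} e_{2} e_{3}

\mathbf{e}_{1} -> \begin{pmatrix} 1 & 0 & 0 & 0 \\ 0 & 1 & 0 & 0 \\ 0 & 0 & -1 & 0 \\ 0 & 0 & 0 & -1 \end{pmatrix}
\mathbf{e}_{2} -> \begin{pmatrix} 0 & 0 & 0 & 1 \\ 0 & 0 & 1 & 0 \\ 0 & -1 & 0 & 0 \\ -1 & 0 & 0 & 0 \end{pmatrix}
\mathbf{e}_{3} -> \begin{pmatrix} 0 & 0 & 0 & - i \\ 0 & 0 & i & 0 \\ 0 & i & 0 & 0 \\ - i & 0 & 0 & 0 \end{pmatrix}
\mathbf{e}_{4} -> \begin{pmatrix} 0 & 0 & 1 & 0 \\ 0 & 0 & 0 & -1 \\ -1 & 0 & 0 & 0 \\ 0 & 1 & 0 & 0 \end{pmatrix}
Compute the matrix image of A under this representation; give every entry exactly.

Bivector images (products of the table entries): rho(e_{2} e_{3}) = rho(\mathbf{e}_{2})rho(\mathbf{e}_{3}) = \begin{pmatrix} - i & 0 & 0 & 0 \\ 0 & i & 0 & 0 \\ 0 & 0 & - i & 0 \\ 0 & 0 & 0 & i \end{pmatrix}.
M = (\frac{4}{3})*rho(e_{3}) + (\frac{5}{6})*rho(e_{2} e_{3}), summed entrywise:
Answer: \begin{pmatrix} - \frac{5 i}{6} & 0 & 0 & - \frac{4 i}{3} \\ 0 & \frac{5 i}{6} & \frac{4 i}{3} & 0 \\ 0 & \frac{4 i}{3} & - \frac{5 i}{6} & 0 \\ - \frac{4 i}{3} & 0 & 0 & \frac{5 i}{6} \end{pmatrix}


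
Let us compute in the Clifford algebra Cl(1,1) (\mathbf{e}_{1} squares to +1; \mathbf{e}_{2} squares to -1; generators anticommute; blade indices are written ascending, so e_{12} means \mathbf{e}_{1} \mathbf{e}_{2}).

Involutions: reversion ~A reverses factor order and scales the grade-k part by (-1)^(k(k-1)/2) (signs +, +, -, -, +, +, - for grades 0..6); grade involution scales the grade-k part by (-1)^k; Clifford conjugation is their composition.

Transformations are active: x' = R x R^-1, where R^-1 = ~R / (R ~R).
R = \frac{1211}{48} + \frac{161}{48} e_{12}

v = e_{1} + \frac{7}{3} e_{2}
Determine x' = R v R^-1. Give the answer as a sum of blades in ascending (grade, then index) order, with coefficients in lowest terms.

~R = \frac{1211}{48} - \frac{161}{48} e_{12}, and R ~R = \frac{60025}{96}, so R^-1 = ~R / (\frac{60025}{96}).
R v = \frac{1253}{72} e_{1} + \frac{3997}{72} e_{2}
Answer: \frac{8917}{22050} e_{1} + \frac{47333}{22050} e_{2}


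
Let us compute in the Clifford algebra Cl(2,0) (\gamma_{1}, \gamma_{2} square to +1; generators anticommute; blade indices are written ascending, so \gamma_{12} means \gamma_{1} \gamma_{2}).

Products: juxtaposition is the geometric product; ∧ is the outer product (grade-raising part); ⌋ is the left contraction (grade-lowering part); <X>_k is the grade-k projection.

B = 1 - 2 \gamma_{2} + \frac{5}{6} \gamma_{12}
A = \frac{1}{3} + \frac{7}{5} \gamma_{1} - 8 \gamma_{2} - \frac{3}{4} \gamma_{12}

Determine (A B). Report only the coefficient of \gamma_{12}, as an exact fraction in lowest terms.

step 1: \frac{407}{24} + \frac{287}{30} \gamma_{1} - \frac{15}{2} \gamma_{2} - \frac{589}{180} \gamma_{12}
Answer: -\frac{589}{180}


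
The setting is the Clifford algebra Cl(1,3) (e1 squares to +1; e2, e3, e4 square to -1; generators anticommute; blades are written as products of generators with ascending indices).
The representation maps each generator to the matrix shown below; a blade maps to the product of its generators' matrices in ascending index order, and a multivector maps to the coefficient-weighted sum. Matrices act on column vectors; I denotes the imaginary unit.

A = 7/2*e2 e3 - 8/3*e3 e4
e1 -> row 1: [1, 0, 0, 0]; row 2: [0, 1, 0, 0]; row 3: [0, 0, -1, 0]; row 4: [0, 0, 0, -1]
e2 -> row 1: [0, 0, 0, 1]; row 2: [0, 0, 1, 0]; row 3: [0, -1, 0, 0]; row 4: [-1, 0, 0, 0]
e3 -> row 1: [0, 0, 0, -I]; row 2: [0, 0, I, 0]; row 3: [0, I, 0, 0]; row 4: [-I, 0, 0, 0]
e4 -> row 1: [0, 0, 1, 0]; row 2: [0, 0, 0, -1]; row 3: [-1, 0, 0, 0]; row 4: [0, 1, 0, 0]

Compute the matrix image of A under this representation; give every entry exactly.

Bivector images (products of the table entries): rho(e2 e3) = rho(e2)rho(e3) = row 1: [-I, 0, 0, 0]; row 2: [0, I, 0, 0]; row 3: [0, 0, -I, 0]; row 4: [0, 0, 0, I]; rho(e3 e4) = rho(e3)rho(e4) = row 1: [0, -I, 0, 0]; row 2: [-I, 0, 0, 0]; row 3: [0, 0, 0, -I]; row 4: [0, 0, -I, 0].
M = (7/2)*rho(e2 e3) + (-8/3)*rho(e3 e4), summed entrywise:
Answer: row 1: [-7*I/2, 8*I/3, 0, 0]; row 2: [8*I/3, 7*I/2, 0, 0]; row 3: [0, 0, -7*I/2, 8*I/3]; row 4: [0, 0, 8*I/3, 7*I/2]


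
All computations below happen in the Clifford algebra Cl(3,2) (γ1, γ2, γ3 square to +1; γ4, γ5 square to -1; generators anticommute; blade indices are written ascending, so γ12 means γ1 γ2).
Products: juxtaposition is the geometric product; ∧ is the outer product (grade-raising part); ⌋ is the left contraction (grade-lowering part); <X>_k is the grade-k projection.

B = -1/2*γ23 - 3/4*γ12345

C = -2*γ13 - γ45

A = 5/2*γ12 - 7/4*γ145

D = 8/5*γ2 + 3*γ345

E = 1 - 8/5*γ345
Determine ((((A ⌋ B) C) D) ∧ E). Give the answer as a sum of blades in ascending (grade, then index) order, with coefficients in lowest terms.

step 1: -21/16*γ23 + 15/8*γ345
step 2: 15/8*γ3 + 21/8*γ12 + 15/4*γ145 + 21/16*γ2345
step 3: 21/5*γ1 - 63/16*γ2 - 45/4*γ13 - 3*γ23 + 45/8*γ45 - 21/10*γ345 + 6*γ1245 + 63/8*γ12345
step 4: 21/5*γ1 - 63/16*γ2 - 45/4*γ13 - 3*γ23 + 45/8*γ45 - 21/10*γ345 + 6*γ1245 - 168/25*γ1345 + 63/10*γ2345 + 63/8*γ12345
Answer: 21/5*γ1 - 63/16*γ2 - 45/4*γ13 - 3*γ23 + 45/8*γ45 - 21/10*γ345 + 6*γ1245 - 168/25*γ1345 + 63/10*γ2345 + 63/8*γ12345


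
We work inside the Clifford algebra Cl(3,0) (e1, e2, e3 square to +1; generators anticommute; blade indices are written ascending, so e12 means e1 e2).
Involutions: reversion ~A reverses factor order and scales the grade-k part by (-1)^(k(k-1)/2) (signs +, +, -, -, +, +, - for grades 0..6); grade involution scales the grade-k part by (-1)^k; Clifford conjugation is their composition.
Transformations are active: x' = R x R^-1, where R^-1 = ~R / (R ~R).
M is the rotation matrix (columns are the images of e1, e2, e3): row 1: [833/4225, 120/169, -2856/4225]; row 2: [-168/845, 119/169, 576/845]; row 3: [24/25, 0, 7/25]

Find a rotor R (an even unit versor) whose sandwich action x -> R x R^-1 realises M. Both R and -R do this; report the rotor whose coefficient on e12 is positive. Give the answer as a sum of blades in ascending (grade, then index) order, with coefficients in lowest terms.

Method: write R = a + b12*e12 + b13*e13 + b23*e23 with a^2 + b12^2 + b13^2 + b23^2 = 1 (so R^-1 = ~R). Expanding the columns R e_j ~R gives tr M = 4a^2 - 1 and, from the antisymmetric part, M21 - M12 = -4a*b12, M13 - M31 = 4a*b13, M32 - M23 = -4a*b23.
Here tr M = 4991/4225, so a^2 = (1 + tr M)/4 = 2304/4225 and a = ±48/65. Taking a = 48/65: M21 - M12 = -768/845, M13 - M31 = -6912/4225, M32 - M23 = -576/845, giving b12 = 4/13, b13 = -36/65, b23 = 3/13, i.e. R = 48/65 + 4/13*e12 - 36/65*e13 + 3/13*e23.
Its e12 coefficient is already positive.
Answer: 48/65 + 4/13*e12 - 36/65*e13 + 3/13*e23. Why the constraint matters: R and -R act identically through the sandwich — M has trace 4991/4225 either way — so only the sign condition on e12 picks one of the two preimages.
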